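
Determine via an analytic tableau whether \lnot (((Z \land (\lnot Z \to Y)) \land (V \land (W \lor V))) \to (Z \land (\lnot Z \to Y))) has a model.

Unsatisfiable

Initial set: {\lnot (((Z \land (\lnot Z \to Y)) \land (V \land (W \lor V))) \to (Z \land (\lnot Z \to Y)))}.
\lnot (((Z \land (\lnot Z \to Y)) \land (V \land (W \lor V))) \to (Z \land (\lnot Z \to Y))): α-rule — add ((Z \land (\lnot Z \to Y)) \land (V \land (W \lor V))), \lnot (Z \land (\lnot Z \to Y)).
((Z \land (\lnot Z \to Y)) \land (V \land (W \lor V))): α-rule — add (Z \land (\lnot Z \to Y)), (V \land (W \lor V)).
(Z \land (\lnot Z \to Y)): α-rule — add Z, (\lnot Z \to Y).
(V \land (W \lor V)): α-rule — add V, (W \lor V).
\lnot (Z \land (\lnot Z \to Y)): β-rule — branch into \lnot Z  //  \lnot (\lnot Z \to Y).
  branch 1 (add \lnot Z):
    × closes — contains both Z and \lnot Z.
  branch 2 (add \lnot (\lnot Z \to Y)):
    \lnot (\lnot Z \to Y): α-rule — add \lnot Z, \lnot Y.
    × closes — contains both Z and \lnot Z.
All 2 branches close.
Every branch closed; the formula is unsatisfiable.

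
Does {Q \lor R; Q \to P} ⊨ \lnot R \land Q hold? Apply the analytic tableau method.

No

Initial set: {(Q \lor R); (Q \to P); \lnot (\lnot R \land Q)}.
(Q \lor R): β-rule — branch into Q  //  R.
  branch 1 (add Q):
    (Q \to P): β-rule — branch into \lnot Q  //  P.
      branch 1.1 (add \lnot Q):
        × closes — contains both Q and \lnot Q.
      branch 1.2 (add P):
        \lnot (\lnot R \land Q): β-rule — branch into \lnot \lnot R  //  \lnot Q.
          branch 1.2.1 (add \lnot \lnot R):
            ○ open, literals {P=1, Q=1, R=1}.
          branch 1.2.2 (add \lnot Q):
            × closes — contains both Q and \lnot Q.
  branch 2 (add R):
    (Q \to P): β-rule — branch into \lnot Q  //  P.
      branch 2.1 (add \lnot Q):
        \lnot (\lnot R \land Q): β-rule — branch into \lnot \lnot R  //  \lnot Q.
          branch 2.1.1 (add \lnot \lnot R):
            ○ open, literals {Q=0, R=1}.
          branch 2.1.2 (add \lnot Q):
            ○ open, literals {Q=0, R=1}.
      branch 2.2 (add P):
        \lnot (\lnot R \land Q): β-rule — branch into \lnot \lnot R  //  \lnot Q.
          branch 2.2.1 (add \lnot \lnot R):
            ○ open, literals {P=1, R=1}.
          branch 2.2.2 (add \lnot Q):
            ○ open, literals {P=1, Q=0, R=1}.
2 branches closed, 5 open.
An open branch gives a countermodel: P=1, Q=1, R=1 (unmentioned atoms arbitrary); the premises hold there but the conclusion fails.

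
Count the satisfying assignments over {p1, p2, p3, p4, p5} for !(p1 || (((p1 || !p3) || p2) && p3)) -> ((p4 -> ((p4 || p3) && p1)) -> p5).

Initial set: {(!(p1 || (((p1 || !p3) || p2) && p3)) -> ((p4 -> ((p4 || p3) && p1)) -> p5))}.
(!(p1 || (((p1 || !p3) || p2) && p3)) -> ((p4 -> ((p4 || p3) && p1)) -> p5)): β-rule — branch into !!(p1 || (((p1 || !p3) || p2) && p3))  //  ((p4 -> ((p4 || p3) && p1)) -> p5).
  branch 1 (add !!(p1 || (((p1 || !p3) || p2) && p3))):
    !!(p1 || (((p1 || !p3) || p2) && p3)): β-rule — branch into p1  //  (((p1 || !p3) || p2) && p3).
      branch 1.1 (add p1):
        ○ open, literals {p1=1}.
      branch 1.2 (add (((p1 || !p3) || p2) && p3)):
        (((p1 || !p3) || p2) && p3): α-rule — add ((p1 || !p3) || p2), p3.
        ((p1 || !p3) || p2): β-rule — branch into (p1 || !p3)  //  p2.
          branch 1.2.1 (add (p1 || !p3)):
            (p1 || !p3): β-rule — branch into p1  //  !p3.
              branch 1.2.1.1 (add p1):
                ○ open, literals {p1=1, p3=1}.
              branch 1.2.1.2 (add !p3):
                × closes — contains both p3 and !p3.
          branch 1.2.2 (add p2):
            ○ open, literals {p2=1, p3=1}.
  branch 2 (add ((p4 -> ((p4 || p3) && p1)) -> p5)):
    ((p4 -> ((p4 || p3) && p1)) -> p5): β-rule — branch into !(p4 -> ((p4 || p3) && p1))  //  p5.
      branch 2.1 (add !(p4 -> ((p4 || p3) && p1))):
        !(p4 -> ((p4 || p3) && p1)): α-rule — add p4, !((p4 || p3) && p1).
        !((p4 || p3) && p1): β-rule — branch into !(p4 || p3)  //  !p1.
          branch 2.1.1 (add !(p4 || p3)):
            !(p4 || p3): α-rule — add !p4, !p3.
            × closes — contains both p4 and !p4.
          branch 2.1.2 (add !p1):
            ○ open, literals {p1=0, p4=1}.
      branch 2.2 (add p5):
        ○ open, literals {p5=1}.
2 branches closed, 5 open.
Each open branch fixes some atoms; the unmentioned ones are free. Counting distinct full assignments: branch {p1=1} (p2, p3, p4, p5) contributes 16 new; branch {p1=1, p3=1} (p2, p4, p5) contributes 0 new; branch {p2=1, p3=1} (p1, p4, p5) contributes 4 new; branch {p1=0, p4=1} (p2, p3, p5) contributes 6 new; branch {p5=1} (p1, p2, p3, p4) contributes 3 new. Total: 29.

29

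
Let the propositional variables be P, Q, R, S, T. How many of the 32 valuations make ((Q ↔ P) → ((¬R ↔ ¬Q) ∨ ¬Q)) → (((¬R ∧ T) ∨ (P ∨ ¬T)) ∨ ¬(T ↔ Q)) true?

Initial set: {(((Q ↔ P) → ((¬R ↔ ¬Q) ∨ ¬Q)) → (((¬R ∧ T) ∨ (P ∨ ¬T)) ∨ ¬(T ↔ Q)))}.
(((Q ↔ P) → ((¬R ↔ ¬Q) ∨ ¬Q)) → (((¬R ∧ T) ∨ (P ∨ ¬T)) ∨ ¬(T ↔ Q))): β-rule — branch into ¬((Q ↔ P) → ((¬R ↔ ¬Q) ∨ ¬Q))  //  (((¬R ∧ T) ∨ (P ∨ ¬T)) ∨ ¬(T ↔ Q)).
  branch 1 (add ¬((Q ↔ P) → ((¬R ↔ ¬Q) ∨ ¬Q))):
    ¬((Q ↔ P) → ((¬R ↔ ¬Q) ∨ ¬Q)): α-rule — add (Q ↔ P), ¬((¬R ↔ ¬Q) ∨ ¬Q).
    ¬((¬R ↔ ¬Q) ∨ ¬Q): α-rule — add ¬(¬R ↔ ¬Q), ¬¬Q.
    (Q ↔ P): β-rule — branch into Q, P  //  ¬Q, ¬P.
      branch 1.1 (add Q, P):
        ¬(¬R ↔ ¬Q): β-rule — branch into ¬R, ¬¬Q  //  ¬¬R, ¬Q.
          branch 1.1.1 (add ¬R, ¬¬Q):
            ○ open, literals {P=true, Q=true, R=false}.
          branch 1.1.2 (add ¬¬R, ¬Q):
            × closes — contains both Q and ¬Q.
      branch 1.2 (add ¬Q, ¬P):
        × closes — contains both Q and ¬Q.
  branch 2 (add (((¬R ∧ T) ∨ (P ∨ ¬T)) ∨ ¬(T ↔ Q))):
    (((¬R ∧ T) ∨ (P ∨ ¬T)) ∨ ¬(T ↔ Q)): β-rule — branch into ((¬R ∧ T) ∨ (P ∨ ¬T))  //  ¬(T ↔ Q).
      branch 2.1 (add ((¬R ∧ T) ∨ (P ∨ ¬T))):
        ((¬R ∧ T) ∨ (P ∨ ¬T)): β-rule — branch into (¬R ∧ T)  //  (P ∨ ¬T).
          branch 2.1.1 (add (¬R ∧ T)):
            (¬R ∧ T): α-rule — add ¬R, T.
            ○ open, literals {R=false, T=true}.
          branch 2.1.2 (add (P ∨ ¬T)):
            (P ∨ ¬T): β-rule — branch into P  //  ¬T.
              branch 2.1.2.1 (add P):
                ○ open, literals {P=true}.
              branch 2.1.2.2 (add ¬T):
                ○ open, literals {T=false}.
      branch 2.2 (add ¬(T ↔ Q)):
        ¬(T ↔ Q): β-rule — branch into T, ¬Q  //  ¬T, Q.
          branch 2.2.1 (add T, ¬Q):
            ○ open, literals {Q=false, T=true}.
          branch 2.2.2 (add ¬T, Q):
            ○ open, literals {Q=true, T=false}.
2 branches closed, 6 open.
Each open branch fixes some atoms; the unmentioned ones are free. Counting distinct full assignments: branch {P=true, Q=true, R=false} (S, T) contributes 4 new; branch {R=false, T=true} (P, Q, S) contributes 6 new; branch {P=true} (Q, R, S, T) contributes 10 new; branch {T=false} (P, Q, R, S) contributes 8 new; branch {Q=false, T=true} (P, R, S) contributes 2 new; branch {Q=true, T=false} (P, R, S) contributes 0 new. Total: 30.

30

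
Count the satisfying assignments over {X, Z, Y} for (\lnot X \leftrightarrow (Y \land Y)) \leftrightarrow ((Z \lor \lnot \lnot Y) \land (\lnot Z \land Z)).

4

Initial set: {T ((\lnot X \leftrightarrow (Y \land Y)) \leftrightarrow ((Z \lor \lnot \lnot Y) \land (\lnot Z \land Z)))}.
T ((\lnot X \leftrightarrow (Y \land Y)) \leftrightarrow ((Z \lor \lnot \lnot Y) \land (\lnot Z \land Z))): β-rule — branch into T (\lnot X \leftrightarrow (Y \land Y)), T ((Z \lor \lnot \lnot Y) \land (\lnot Z \land Z))  //  F (\lnot X \leftrightarrow (Y \land Y)), F ((Z \lor \lnot \lnot Y) \land (\lnot Z \land Z)).
  branch 1 (add T (\lnot X \leftrightarrow (Y \land Y)), T ((Z \lor \lnot \lnot Y) \land (\lnot Z \land Z))):
    T ((Z \lor \lnot \lnot Y) \land (\lnot Z \land Z)): α-rule — add T (Z \lor \lnot \lnot Y), T (\lnot Z \land Z).
    T (\lnot Z \land Z): α-rule — add T \lnot Z, T Z.
    × closes — contains both Z and \lnot Z.
  branch 2 (add F (\lnot X \leftrightarrow (Y \land Y)), F ((Z \lor \lnot \lnot Y) \land (\lnot Z \land Z))):
    F (\lnot X \leftrightarrow (Y \land Y)): β-rule — branch into T \lnot X, F (Y \land Y)  //  F \lnot X, T (Y \land Y).
      branch 2.1 (add T \lnot X, F (Y \land Y)):
        F ((Z \lor \lnot \lnot Y) \land (\lnot Z \land Z)): β-rule — branch into F (Z \lor \lnot \lnot Y)  //  F (\lnot Z \land Z).
          branch 2.1.1 (add F (Z \lor \lnot \lnot Y)):
            F (Z \lor \lnot \lnot Y): α-rule — add F Z, F \lnot \lnot Y.
            F \lnot \lnot Y: drop double negation, giving F Y.
            F (Y \land Y): β-rule — branch into F Y  //  F Y.
              branch 2.1.1.1 (add F Y):
                ○ open, literals {X=0, Y=0, Z=0}.
              branch 2.1.1.2 (add F Y):
                ○ open, literals {X=0, Y=0, Z=0}.
          branch 2.1.2 (add F (\lnot Z \land Z)):
            F (Y \land Y): β-rule — branch into F Y  //  F Y.
              branch 2.1.2.1 (add F Y):
                F (\lnot Z \land Z): β-rule — branch into F \lnot Z  //  F Z.
                  branch 2.1.2.1.1 (add F \lnot Z):
                    ○ open, literals {X=0, Y=0, Z=1}.
                  branch 2.1.2.1.2 (add F Z):
                    ○ open, literals {X=0, Y=0, Z=0}.
              branch 2.1.2.2 (add F Y):
                F (\lnot Z \land Z): β-rule — branch into F \lnot Z  //  F Z.
                  branch 2.1.2.2.1 (add F \lnot Z):
                    ○ open, literals {X=0, Y=0, Z=1}.
                  branch 2.1.2.2.2 (add F Z):
                    ○ open, literals {X=0, Y=0, Z=0}.
      branch 2.2 (add F \lnot X, T (Y \land Y)):
        T (Y \land Y): α-rule — add T Y, T Y.
        F ((Z \lor \lnot \lnot Y) \land (\lnot Z \land Z)): β-rule — branch into F (Z \lor \lnot \lnot Y)  //  F (\lnot Z \land Z).
          branch 2.2.1 (add F (Z \lor \lnot \lnot Y)):
            F (Z \lor \lnot \lnot Y): α-rule — add F Z, F \lnot \lnot Y.
            F \lnot \lnot Y: drop double negation, giving F Y.
            × closes — contains both Y and \lnot Y.
          branch 2.2.2 (add F (\lnot Z \land Z)):
            F (\lnot Z \land Z): β-rule — branch into F \lnot Z  //  F Z.
              branch 2.2.2.1 (add F \lnot Z):
                ○ open, literals {X=1, Y=1, Z=1}.
              branch 2.2.2.2 (add F Z):
                ○ open, literals {X=1, Y=1, Z=0}.
2 branches closed, 8 open.
Each open branch fixes some atoms; the unmentioned ones are free. Counting distinct full assignments: branch {X=0, Y=0, Z=0} (none free) contributes 1 new; branch {X=0, Y=0, Z=0} (none free) contributes 0 new; branch {X=0, Y=0, Z=1} (none free) contributes 1 new; branch {X=0, Y=0, Z=0} (none free) contributes 0 new; branch {X=0, Y=0, Z=1} (none free) contributes 0 new; branch {X=0, Y=0, Z=0} (none free) contributes 0 new; branch {X=1, Y=1, Z=1} (none free) contributes 1 new; branch {X=1, Y=1, Z=0} (none free) contributes 1 new. Total: 4.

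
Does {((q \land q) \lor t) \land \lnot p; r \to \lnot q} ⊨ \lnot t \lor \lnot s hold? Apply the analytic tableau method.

Initial set: {(((q \land q) \lor t) \land \lnot p); (r \to \lnot q); \lnot (\lnot t \lor \lnot s)}.
(((q \land q) \lor t) \land \lnot p): α-rule — add ((q \land q) \lor t), \lnot p.
\lnot (\lnot t \lor \lnot s): α-rule — add \lnot \lnot t, \lnot \lnot s.
(r \to \lnot q): β-rule — branch into \lnot r  //  \lnot q.
  branch 1 (add \lnot r):
    ((q \land q) \lor t): β-rule — branch into (q \land q)  //  t.
      branch 1.1 (add (q \land q)):
        (q \land q): α-rule — add q, q.
        ○ open, literals {p=0, q=1, r=0, s=1, t=1}.
      branch 1.2 (add t):
        ○ open, literals {p=0, r=0, s=1, t=1}.
  branch 2 (add \lnot q):
    ((q \land q) \lor t): β-rule — branch into (q \land q)  //  t.
      branch 2.1 (add (q \land q)):
        (q \land q): α-rule — add q, q.
        × closes — contains both q and \lnot q.
      branch 2.2 (add t):
        ○ open, literals {p=0, q=0, s=1, t=1}.
1 branch closed, 3 open.
An open branch gives a countermodel: p=0, q=1, r=0, s=1, t=1 (unmentioned atoms arbitrary); the premises hold there but the conclusion fails.

No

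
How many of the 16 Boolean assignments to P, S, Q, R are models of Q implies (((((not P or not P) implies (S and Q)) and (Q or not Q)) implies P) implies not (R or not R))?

Initial set: {(Q implies (((((not P or not P) implies (S and Q)) and (Q or not Q)) implies P) implies not (R or not R)))}.
(Q implies (((((not P or not P) implies (S and Q)) and (Q or not Q)) implies P) implies not (R or not R))): β-rule — branch into not Q  //  (((((not P or not P) implies (S and Q)) and (Q or not Q)) implies P) implies not (R or not R)).
  branch 1 (add not Q):
    ○ open, literals {Q=false}.
  branch 2 (add (((((not P or not P) implies (S and Q)) and (Q or not Q)) implies P) implies not (R or not R))):
    (((((not P or not P) implies (S and Q)) and (Q or not Q)) implies P) implies not (R or not R)): β-rule — branch into not ((((not P or not P) implies (S and Q)) and (Q or not Q)) implies P)  //  not (R or not R).
      branch 2.1 (add not ((((not P or not P) implies (S and Q)) and (Q or not Q)) implies P)):
        not ((((not P or not P) implies (S and Q)) and (Q or not Q)) implies P): α-rule — add (((not P or not P) implies (S and Q)) and (Q or not Q)), not P.
        (((not P or not P) implies (S and Q)) and (Q or not Q)): α-rule — add ((not P or not P) implies (S and Q)), (Q or not Q).
        ((not P or not P) implies (S and Q)): β-rule — branch into not (not P or not P)  //  (S and Q).
          branch 2.1.1 (add not (not P or not P)):
            not (not P or not P): α-rule — add not not P, not not P.
            × closes — contains both P and not P.
          branch 2.1.2 (add (S and Q)):
            (S and Q): α-rule — add S, Q.
            (Q or not Q): β-rule — branch into Q  //  not Q.
              branch 2.1.2.1 (add Q):
                ○ open, literals {P=false, Q=true, S=true}.
              branch 2.1.2.2 (add not Q):
                × closes — contains both Q and not Q.
      branch 2.2 (add not (R or not R)):
        not (R or not R): α-rule — add not R, not not R.
        × closes — contains both R and not R.
3 branches closed, 2 open.
Each open branch fixes some atoms; the unmentioned ones are free. Counting distinct full assignments: branch {Q=false} (P, S, R) contributes 8 new; branch {P=false, Q=true, S=true} (R) contributes 2 new. Total: 10.

10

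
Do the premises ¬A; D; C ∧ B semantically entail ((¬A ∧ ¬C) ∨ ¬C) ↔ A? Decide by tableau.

Initial set: {T ¬A; T D; T (C ∧ B); F (((¬A ∧ ¬C) ∨ ¬C) ↔ A)}.
T (C ∧ B): α-rule — add T C, T B.
F (((¬A ∧ ¬C) ∨ ¬C) ↔ A): β-rule — branch into T ((¬A ∧ ¬C) ∨ ¬C), F A  //  F ((¬A ∧ ¬C) ∨ ¬C), T A.
  branch 1 (add T ((¬A ∧ ¬C) ∨ ¬C), F A):
    T ((¬A ∧ ¬C) ∨ ¬C): β-rule — branch into T (¬A ∧ ¬C)  //  T ¬C.
      branch 1.1 (add T (¬A ∧ ¬C)):
        T (¬A ∧ ¬C): α-rule — add T ¬A, T ¬C.
        × closes — contains both C and ¬C.
      branch 1.2 (add T ¬C):
        × closes — contains both C and ¬C.
  branch 2 (add F ((¬A ∧ ¬C) ∨ ¬C), T A):
    × closes — contains both A and ¬A.
All 3 branches close.
Every branch closed, so the premises entail the conclusion.

Yes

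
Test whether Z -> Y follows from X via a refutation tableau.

No

Initial set: {X; !(Z -> Y)}.
!(Z -> Y): α-rule — add Z, !Y.
○ open, literals {X=true, Y=false, Z=true}.
0 branches closed, 1 open.
An open branch gives a countermodel: X=true, Y=false, Z=true (unmentioned atoms arbitrary); the premises hold there but the conclusion fails.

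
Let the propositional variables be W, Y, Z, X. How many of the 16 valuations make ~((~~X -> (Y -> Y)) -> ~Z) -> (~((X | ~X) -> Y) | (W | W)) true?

14

Initial set: {(~((~~X -> (Y -> Y)) -> ~Z) -> (~((X | ~X) -> Y) | (W | W)))}.
(~((~~X -> (Y -> Y)) -> ~Z) -> (~((X | ~X) -> Y) | (W | W))): β-rule — branch into ~~((~~X -> (Y -> Y)) -> ~Z)  //  (~((X | ~X) -> Y) | (W | W)).
  branch 1 (add ~~((~~X -> (Y -> Y)) -> ~Z)):
    ~~((~~X -> (Y -> Y)) -> ~Z): β-rule — branch into ~(~~X -> (Y -> Y))  //  ~Z.
      branch 1.1 (add ~(~~X -> (Y -> Y))):
        ~(~~X -> (Y -> Y)): α-rule — add ~~X, ~(Y -> Y).
        ~~X: drop double negation, giving X.
        ~(Y -> Y): α-rule — add Y, ~Y.
        × closes — contains both Y and ~Y.
      branch 1.2 (add ~Z):
        ○ open, literals {Z=0}.
  branch 2 (add (~((X | ~X) -> Y) | (W | W))):
    (~((X | ~X) -> Y) | (W | W)): β-rule — branch into ~((X | ~X) -> Y)  //  (W | W).
      branch 2.1 (add ~((X | ~X) -> Y)):
        ~((X | ~X) -> Y): α-rule — add (X | ~X), ~Y.
        (X | ~X): β-rule — branch into X  //  ~X.
          branch 2.1.1 (add X):
            ○ open, literals {X=1, Y=0}.
          branch 2.1.2 (add ~X):
            ○ open, literals {X=0, Y=0}.
      branch 2.2 (add (W | W)):
        (W | W): β-rule — branch into W  //  W.
          branch 2.2.1 (add W):
            ○ open, literals {W=1}.
          branch 2.2.2 (add W):
            ○ open, literals {W=1}.
1 branch closed, 5 open.
Each open branch fixes some atoms; the unmentioned ones are free. Counting distinct full assignments: branch {Z=0} (W, Y, X) contributes 8 new; branch {X=1, Y=0} (W, Z) contributes 2 new; branch {X=0, Y=0} (W, Z) contributes 2 new; branch {W=1} (Y, Z, X) contributes 2 new; branch {W=1} (Y, Z, X) contributes 0 new. Total: 14.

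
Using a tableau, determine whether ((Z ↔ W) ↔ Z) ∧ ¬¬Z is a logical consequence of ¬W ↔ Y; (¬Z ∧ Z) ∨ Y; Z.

No

Initial set: {(¬W ↔ Y); ((¬Z ∧ Z) ∨ Y); Z; ¬(((Z ↔ W) ↔ Z) ∧ ¬¬Z)}.
(¬W ↔ Y): β-rule — branch into ¬W, Y  //  ¬¬W, ¬Y.
  branch 1 (add ¬W, Y):
    ((¬Z ∧ Z) ∨ Y): β-rule — branch into (¬Z ∧ Z)  //  Y.
      branch 1.1 (add (¬Z ∧ Z)):
        (¬Z ∧ Z): α-rule — add ¬Z, Z.
        × closes — contains both Z and ¬Z.
      branch 1.2 (add Y):
        ¬(((Z ↔ W) ↔ Z) ∧ ¬¬Z): β-rule — branch into ¬((Z ↔ W) ↔ Z)  //  ¬¬¬Z.
          branch 1.2.1 (add ¬((Z ↔ W) ↔ Z)):
            ¬((Z ↔ W) ↔ Z): β-rule — branch into (Z ↔ W), ¬Z  //  ¬(Z ↔ W), Z.
              branch 1.2.1.1 (add (Z ↔ W), ¬Z):
                × closes — contains both Z and ¬Z.
              branch 1.2.1.2 (add ¬(Z ↔ W), Z):
                ¬(Z ↔ W): β-rule — branch into Z, ¬W  //  ¬Z, W.
                  branch 1.2.1.2.1 (add Z, ¬W):
                    ○ open, literals {W=false, Y=true, Z=true}.
                  branch 1.2.1.2.2 (add ¬Z, W):
                    × closes — contains both Z and ¬Z.
          branch 1.2.2 (add ¬¬¬Z):
            ¬¬¬Z: drop double negation, giving ¬Z.
            × closes — contains both Z and ¬Z.
  branch 2 (add ¬¬W, ¬Y):
    ((¬Z ∧ Z) ∨ Y): β-rule — branch into (¬Z ∧ Z)  //  Y.
      branch 2.1 (add (¬Z ∧ Z)):
        (¬Z ∧ Z): α-rule — add ¬Z, Z.
        × closes — contains both Z and ¬Z.
      branch 2.2 (add Y):
        × closes — contains both Y and ¬Y.
6 branches closed, 1 open.
An open branch gives a countermodel: W=false, Y=true, Z=true (unmentioned atoms arbitrary); the premises hold there but the conclusion fails.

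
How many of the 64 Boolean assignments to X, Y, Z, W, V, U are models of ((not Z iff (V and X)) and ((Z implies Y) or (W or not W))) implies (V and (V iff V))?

48

Initial set: {(((not Z iff (V and X)) and ((Z implies Y) or (W or not W))) implies (V and (V iff V)))}.
(((not Z iff (V and X)) and ((Z implies Y) or (W or not W))) implies (V and (V iff V))): β-rule — branch into not ((not Z iff (V and X)) and ((Z implies Y) or (W or not W)))  //  (V and (V iff V)).
  branch 1 (add not ((not Z iff (V and X)) and ((Z implies Y) or (W or not W)))):
    not ((not Z iff (V and X)) and ((Z implies Y) or (W or not W))): β-rule — branch into not (not Z iff (V and X))  //  not ((Z implies Y) or (W or not W)).
      branch 1.1 (add not (not Z iff (V and X))):
        not (not Z iff (V and X)): β-rule — branch into not Z, not (V and X)  //  not not Z, (V and X).
          branch 1.1.1 (add not Z, not (V and X)):
            not (V and X): β-rule — branch into not V  //  not X.
              branch 1.1.1.1 (add not V):
                ○ open, literals {V=F, Z=F}.
              branch 1.1.1.2 (add not X):
                ○ open, literals {X=F, Z=F}.
          branch 1.1.2 (add not not Z, (V and X)):
            (V and X): α-rule — add V, X.
            ○ open, literals {V=T, X=T, Z=T}.
      branch 1.2 (add not ((Z implies Y) or (W or not W))):
        not ((Z implies Y) or (W or not W)): α-rule — add not (Z implies Y), not (W or not W).
        not (Z implies Y): α-rule — add Z, not Y.
        not (W or not W): α-rule — add not W, not not W.
        × closes — contains both W and not W.
  branch 2 (add (V and (V iff V))):
    (V and (V iff V)): α-rule — add V, (V iff V).
    (V iff V): β-rule — branch into V, V  //  not V, not V.
      branch 2.1 (add V, V):
        ○ open, literals {V=T}.
      branch 2.2 (add not V, not V):
        × closes — contains both V and not V.
2 branches closed, 4 open.
Each open branch fixes some atoms; the unmentioned ones are free. Counting distinct full assignments: branch {V=F, Z=F} (X, Y, W, U) contributes 16 new; branch {X=F, Z=F} (Y, W, V, U) contributes 8 new; branch {V=T, X=T, Z=T} (Y, W, U) contributes 8 new; branch {V=T} (X, Y, Z, W, U) contributes 16 new. Total: 48.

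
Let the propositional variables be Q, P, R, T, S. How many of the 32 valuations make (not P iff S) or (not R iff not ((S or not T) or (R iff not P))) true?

Initial set: {T ((not P iff S) or (not R iff not ((S or not T) or (R iff not P))))}.
T ((not P iff S) or (not R iff not ((S or not T) or (R iff not P)))): β-rule — branch into T (not P iff S)  //  T (not R iff not ((S or not T) or (R iff not P))).
  branch 1 (add T (not P iff S)):
    T (not P iff S): β-rule — branch into T not P, T S  //  F not P, F S.
      branch 1.1 (add T not P, T S):
        ○ open, literals {P=false, S=true}.
      branch 1.2 (add F not P, F S):
        ○ open, literals {P=true, S=false}.
  branch 2 (add T (not R iff not ((S or not T) or (R iff not P)))):
    T (not R iff not ((S or not T) or (R iff not P))): β-rule — branch into T not R, T not ((S or not T) or (R iff not P))  //  F not R, F not ((S or not T) or (R iff not P)).
      branch 2.1 (add T not R, T not ((S or not T) or (R iff not P))):
        T not ((S or not T) or (R iff not P)): α-rule — add F (S or not T), F (R iff not P).
        F (S or not T): α-rule — add F S, F not T.
        F (R iff not P): β-rule — branch into T R, F not P  //  F R, T not P.
          branch 2.1.1 (add T R, F not P):
            × closes — contains both R and not R.
          branch 2.1.2 (add F R, T not P):
            ○ open, literals {P=false, R=false, S=false, T=true}.
      branch 2.2 (add F not R, F not ((S or not T) or (R iff not P))):
        F not ((S or not T) or (R iff not P)): β-rule — branch into T (S or not T)  //  T (R iff not P).
          branch 2.2.1 (add T (S or not T)):
            T (S or not T): β-rule — branch into T S  //  T not T.
              branch 2.2.1.1 (add T S):
                ○ open, literals {R=true, S=true}.
              branch 2.2.1.2 (add T not T):
                ○ open, literals {R=true, T=false}.
          branch 2.2.2 (add T (R iff not P)):
            T (R iff not P): β-rule — branch into T R, T not P  //  F R, F not P.
              branch 2.2.2.1 (add T R, T not P):
                ○ open, literals {P=false, R=true}.
              branch 2.2.2.2 (add F R, F not P):
                × closes — contains both R and not R.
2 branches closed, 6 open.
Each open branch fixes some atoms; the unmentioned ones are free. Counting distinct full assignments: branch {P=false, S=true} (Q, R, T) contributes 8 new; branch {P=true, S=false} (Q, R, T) contributes 8 new; branch {P=false, R=false, S=false, T=true} (Q) contributes 2 new; branch {R=true, S=true} (Q, P, T) contributes 4 new; branch {R=true, T=false} (Q, P, S) contributes 2 new; branch {P=false, R=true} (Q, T, S) contributes 2 new. Total: 26.

26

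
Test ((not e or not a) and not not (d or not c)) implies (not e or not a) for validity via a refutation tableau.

Assume the negation and expand:
Initial set: {F (((not e or not a) and not not (d or not c)) implies (not e or not a))}.
F (((not e or not a) and not not (d or not c)) implies (not e or not a)): α-rule — add T ((not e or not a) and not not (d or not c)), F (not e or not a).
T ((not e or not a) and not not (d or not c)): α-rule — add T (not e or not a), T not not (d or not c).
F (not e or not a): α-rule — add F not e, F not a.
T not not (d or not c): drop double negation, giving T (d or not c).
T (not e or not a): β-rule — branch into T not e  //  T not a.
  branch 1 (add T not e):
    × closes — contains both e and not e.
  branch 2 (add T not a):
    × closes — contains both a and not a.
All 2 branches close.
Every branch closed, so the negation is unsatisfiable and the formula is valid.

Valid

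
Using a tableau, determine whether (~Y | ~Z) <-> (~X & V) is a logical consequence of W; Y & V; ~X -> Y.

No

Initial set: {W; (Y & V); (~X -> Y); ~((~Y | ~Z) <-> (~X & V))}.
(Y & V): α-rule — add Y, V.
(~X -> Y): β-rule — branch into ~~X  //  Y.
  branch 1 (add ~~X):
    ~((~Y | ~Z) <-> (~X & V)): β-rule — branch into (~Y | ~Z), ~(~X & V)  //  ~(~Y | ~Z), (~X & V).
      branch 1.1 (add (~Y | ~Z), ~(~X & V)):
        (~Y | ~Z): β-rule — branch into ~Y  //  ~Z.
          branch 1.1.1 (add ~Y):
            × closes — contains both Y and ~Y.
          branch 1.1.2 (add ~Z):
            ~(~X & V): β-rule — branch into ~~X  //  ~V.
              branch 1.1.2.1 (add ~~X):
                ○ open, literals {V=T, W=T, X=T, Y=T, Z=F}.
              branch 1.1.2.2 (add ~V):
                × closes — contains both V and ~V.
      branch 1.2 (add ~(~Y | ~Z), (~X & V)):
        ~(~Y | ~Z): α-rule — add ~~Y, ~~Z.
        (~X & V): α-rule — add ~X, V.
        × closes — contains both X and ~X.
  branch 2 (add Y):
    ~((~Y | ~Z) <-> (~X & V)): β-rule — branch into (~Y | ~Z), ~(~X & V)  //  ~(~Y | ~Z), (~X & V).
      branch 2.1 (add (~Y | ~Z), ~(~X & V)):
        (~Y | ~Z): β-rule — branch into ~Y  //  ~Z.
          branch 2.1.1 (add ~Y):
            × closes — contains both Y and ~Y.
          branch 2.1.2 (add ~Z):
            ~(~X & V): β-rule — branch into ~~X  //  ~V.
              branch 2.1.2.1 (add ~~X):
                ○ open, literals {V=T, W=T, X=T, Y=T, Z=F}.
              branch 2.1.2.2 (add ~V):
                × closes — contains both V and ~V.
      branch 2.2 (add ~(~Y | ~Z), (~X & V)):
        ~(~Y | ~Z): α-rule — add ~~Y, ~~Z.
        (~X & V): α-rule — add ~X, V.
        ○ open, literals {V=T, W=T, X=F, Y=T, Z=T}.
5 branches closed, 3 open.
An open branch gives a countermodel: V=T, W=T, X=T, Y=T, Z=F (unmentioned atoms arbitrary); the premises hold there but the conclusion fails.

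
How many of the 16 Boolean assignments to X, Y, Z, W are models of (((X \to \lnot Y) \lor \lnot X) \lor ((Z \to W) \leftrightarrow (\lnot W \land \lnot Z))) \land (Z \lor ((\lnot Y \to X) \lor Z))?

12

Initial set: {((((X \to \lnot Y) \lor \lnot X) \lor ((Z \to W) \leftrightarrow (\lnot W \land \lnot Z))) \land (Z \lor ((\lnot Y \to X) \lor Z)))}.
((((X \to \lnot Y) \lor \lnot X) \lor ((Z \to W) \leftrightarrow (\lnot W \land \lnot Z))) \land (Z \lor ((\lnot Y \to X) \lor Z))): α-rule — add (((X \to \lnot Y) \lor \lnot X) \lor ((Z \to W) \leftrightarrow (\lnot W \land \lnot Z))), (Z \lor ((\lnot Y \to X) \lor Z)).
(((X \to \lnot Y) \lor \lnot X) \lor ((Z \to W) \leftrightarrow (\lnot W \land \lnot Z))): β-rule — branch into ((X \to \lnot Y) \lor \lnot X)  //  ((Z \to W) \leftrightarrow (\lnot W \land \lnot Z)).
  branch 1 (add ((X \to \lnot Y) \lor \lnot X)):
    (Z \lor ((\lnot Y \to X) \lor Z)): β-rule — branch into Z  //  ((\lnot Y \to X) \lor Z).
      branch 1.1 (add Z):
        ((X \to \lnot Y) \lor \lnot X): β-rule — branch into (X \to \lnot Y)  //  \lnot X.
          branch 1.1.1 (add (X \to \lnot Y)):
            (X \to \lnot Y): β-rule — branch into \lnot X  //  \lnot Y.
              branch 1.1.1.1 (add \lnot X):
                ○ open, literals {X=0, Z=1}.
              branch 1.1.1.2 (add \lnot Y):
                ○ open, literals {Y=0, Z=1}.
          branch 1.1.2 (add \lnot X):
            ○ open, literals {X=0, Z=1}.
      branch 1.2 (add ((\lnot Y \to X) \lor Z)):
        ((X \to \lnot Y) \lor \lnot X): β-rule — branch into (X \to \lnot Y)  //  \lnot X.
          branch 1.2.1 (add (X \to \lnot Y)):
            ((\lnot Y \to X) \lor Z): β-rule — branch into (\lnot Y \to X)  //  Z.
              branch 1.2.1.1 (add (\lnot Y \to X)):
                (X \to \lnot Y): β-rule — branch into \lnot X  //  \lnot Y.
                  branch 1.2.1.1.1 (add \lnot X):
                    (\lnot Y \to X): β-rule — branch into \lnot \lnot Y  //  X.
                      branch 1.2.1.1.1.1 (add \lnot \lnot Y):
                        ○ open, literals {X=0, Y=1}.
                      branch 1.2.1.1.1.2 (add X):
                        × closes — contains both X and \lnot X.
                  branch 1.2.1.1.2 (add \lnot Y):
                    (\lnot Y \to X): β-rule — branch into \lnot \lnot Y  //  X.
                      branch 1.2.1.1.2.1 (add \lnot \lnot Y):
                        × closes — contains both Y and \lnot Y.
                      branch 1.2.1.1.2.2 (add X):
                        ○ open, literals {X=1, Y=0}.
              branch 1.2.1.2 (add Z):
                (X \to \lnot Y): β-rule — branch into \lnot X  //  \lnot Y.
                  branch 1.2.1.2.1 (add \lnot X):
                    ○ open, literals {X=0, Z=1}.
                  branch 1.2.1.2.2 (add \lnot Y):
                    ○ open, literals {Y=0, Z=1}.
          branch 1.2.2 (add \lnot X):
            ((\lnot Y \to X) \lor Z): β-rule — branch into (\lnot Y \to X)  //  Z.
              branch 1.2.2.1 (add (\lnot Y \to X)):
                (\lnot Y \to X): β-rule — branch into \lnot \lnot Y  //  X.
                  branch 1.2.2.1.1 (add \lnot \lnot Y):
                    ○ open, literals {X=0, Y=1}.
                  branch 1.2.2.1.2 (add X):
                    × closes — contains both X and \lnot X.
              branch 1.2.2.2 (add Z):
                ○ open, literals {X=0, Z=1}.
  branch 2 (add ((Z \to W) \leftrightarrow (\lnot W \land \lnot Z))):
    (Z \lor ((\lnot Y \to X) \lor Z)): β-rule — branch into Z  //  ((\lnot Y \to X) \lor Z).
      branch 2.1 (add Z):
        ((Z \to W) \leftrightarrow (\lnot W \land \lnot Z)): β-rule — branch into (Z \to W), (\lnot W \land \lnot Z)  //  \lnot (Z \to W), \lnot (\lnot W \land \lnot Z).
          branch 2.1.1 (add (Z \to W), (\lnot W \land \lnot Z)):
            (\lnot W \land \lnot Z): α-rule — add \lnot W, \lnot Z.
            × closes — contains both Z and \lnot Z.
          branch 2.1.2 (add \lnot (Z \to W), \lnot (\lnot W \land \lnot Z)):
            \lnot (Z \to W): α-rule — add Z, \lnot W.
            \lnot (\lnot W \land \lnot Z): β-rule — branch into \lnot \lnot W  //  \lnot \lnot Z.
              branch 2.1.2.1 (add \lnot \lnot W):
                × closes — contains both W and \lnot W.
              branch 2.1.2.2 (add \lnot \lnot Z):
                ○ open, literals {W=0, Z=1}.
      branch 2.2 (add ((\lnot Y \to X) \lor Z)):
        ((Z \to W) \leftrightarrow (\lnot W \land \lnot Z)): β-rule — branch into (Z \to W), (\lnot W \land \lnot Z)  //  \lnot (Z \to W), \lnot (\lnot W \land \lnot Z).
          branch 2.2.1 (add (Z \to W), (\lnot W \land \lnot Z)):
            (\lnot W \land \lnot Z): α-rule — add \lnot W, \lnot Z.
            ((\lnot Y \to X) \lor Z): β-rule — branch into (\lnot Y \to X)  //  Z.
              branch 2.2.1.1 (add (\lnot Y \to X)):
                (Z \to W): β-rule — branch into \lnot Z  //  W.
                  branch 2.2.1.1.1 (add \lnot Z):
                    (\lnot Y \to X): β-rule — branch into \lnot \lnot Y  //  X.
                      branch 2.2.1.1.1.1 (add \lnot \lnot Y):
                        ○ open, literals {W=0, Y=1, Z=0}.
                      branch 2.2.1.1.1.2 (add X):
                        ○ open, literals {W=0, X=1, Z=0}.
                  branch 2.2.1.1.2 (add W):
                    × closes — contains both W and \lnot W.
              branch 2.2.1.2 (add Z):
                × closes — contains both Z and \lnot Z.
          branch 2.2.2 (add \lnot (Z \to W), \lnot (\lnot W \land \lnot Z)):
            \lnot (Z \to W): α-rule — add Z, \lnot W.
            ((\lnot Y \to X) \lor Z): β-rule — branch into (\lnot Y \to X)  //  Z.
              branch 2.2.2.1 (add (\lnot Y \to X)):
                \lnot (\lnot W \land \lnot Z): β-rule — branch into \lnot \lnot W  //  \lnot \lnot Z.
                  branch 2.2.2.1.1 (add \lnot \lnot W):
                    × closes — contains both W and \lnot W.
                  branch 2.2.2.1.2 (add \lnot \lnot Z):
                    (\lnot Y \to X): β-rule — branch into \lnot \lnot Y  //  X.
                      branch 2.2.2.1.2.1 (add \lnot \lnot Y):
                        ○ open, literals {W=0, Y=1, Z=1}.
                      branch 2.2.2.1.2.2 (add X):
                        ○ open, literals {W=0, X=1, Z=1}.
              branch 2.2.2.2 (add Z):
                \lnot (\lnot W \land \lnot Z): β-rule — branch into \lnot \lnot W  //  \lnot \lnot Z.
                  branch 2.2.2.2.1 (add \lnot \lnot W):
                    × closes — contains both W and \lnot W.
                  branch 2.2.2.2.2 (add \lnot \lnot Z):
                    ○ open, literals {W=0, Z=1}.
9 branches closed, 15 open.
Each open branch fixes some atoms; the unmentioned ones are free. Counting distinct full assignments: branch {X=0, Z=1} (Y, W) contributes 4 new; branch {Y=0, Z=1} (X, W) contributes 2 new; branch {X=0, Z=1} (Y, W) contributes 0 new; branch {X=0, Y=1} (Z, W) contributes 2 new; branch {X=1, Y=0} (Z, W) contributes 2 new; branch {X=0, Z=1} (Y, W) contributes 0 new; branch {Y=0, Z=1} (X, W) contributes 0 new; branch {X=0, Y=1} (Z, W) contributes 0 new; branch {X=0, Z=1} (Y, W) contributes 0 new; branch {W=0, Z=1} (X, Y) contributes 1 new; branch {W=0, Y=1, Z=0} (X) contributes 1 new; branch {W=0, X=1, Z=0} (Y) contributes 0 new; branch {W=0, Y=1, Z=1} (X) contributes 0 new; branch {W=0, X=1, Z=1} (Y) contributes 0 new; branch {W=0, Z=1} (X, Y) contributes 0 new. Total: 12.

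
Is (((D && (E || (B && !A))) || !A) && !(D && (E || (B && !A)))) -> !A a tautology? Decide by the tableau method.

Assume the negation and expand:
Initial set: {!((((D && (E || (B && !A))) || !A) && !(D && (E || (B && !A)))) -> !A)}.
!((((D && (E || (B && !A))) || !A) && !(D && (E || (B && !A)))) -> !A): α-rule — add (((D && (E || (B && !A))) || !A) && !(D && (E || (B && !A)))), !!A.
(((D && (E || (B && !A))) || !A) && !(D && (E || (B && !A)))): α-rule — add ((D && (E || (B && !A))) || !A), !(D && (E || (B && !A))).
((D && (E || (B && !A))) || !A): β-rule — branch into (D && (E || (B && !A)))  //  !A.
  branch 1 (add (D && (E || (B && !A)))):
    (D && (E || (B && !A))): α-rule — add D, (E || (B && !A)).
    !(D && (E || (B && !A))): β-rule — branch into !D  //  !(E || (B && !A)).
      branch 1.1 (add !D):
        × closes — contains both D and !D.
      branch 1.2 (add !(E || (B && !A))):
        !(E || (B && !A)): α-rule — add !E, !(B && !A).
        (E || (B && !A)): β-rule — branch into E  //  (B && !A).
          branch 1.2.1 (add E):
            × closes — contains both E and !E.
          branch 1.2.2 (add (B && !A)):
            (B && !A): α-rule — add B, !A.
            × closes — contains both A and !A.
  branch 2 (add !A):
    × closes — contains both A and !A.
All 4 branches close.
Every branch closed, so the negation is unsatisfiable and the formula is valid.

Valid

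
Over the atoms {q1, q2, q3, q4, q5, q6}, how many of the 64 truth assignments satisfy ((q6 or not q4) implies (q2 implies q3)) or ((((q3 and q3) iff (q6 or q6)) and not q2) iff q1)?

Initial set: {(((q6 or not q4) implies (q2 implies q3)) or ((((q3 and q3) iff (q6 or q6)) and not q2) iff q1))}.
(((q6 or not q4) implies (q2 implies q3)) or ((((q3 and q3) iff (q6 or q6)) and not q2) iff q1)): β-rule — branch into ((q6 or not q4) implies (q2 implies q3))  //  ((((q3 and q3) iff (q6 or q6)) and not q2) iff q1).
  branch 1 (add ((q6 or not q4) implies (q2 implies q3))):
    ((q6 or not q4) implies (q2 implies q3)): β-rule — branch into not (q6 or not q4)  //  (q2 implies q3).
      branch 1.1 (add not (q6 or not q4)):
        not (q6 or not q4): α-rule — add not q6, not not q4.
        ○ open, literals {q4=1, q6=0}.
      branch 1.2 (add (q2 implies q3)):
        (q2 implies q3): β-rule — branch into not q2  //  q3.
          branch 1.2.1 (add not q2):
            ○ open, literals {q2=0}.
          branch 1.2.2 (add q3):
            ○ open, literals {q3=1}.
  branch 2 (add ((((q3 and q3) iff (q6 or q6)) and not q2) iff q1)):
    ((((q3 and q3) iff (q6 or q6)) and not q2) iff q1): β-rule — branch into (((q3 and q3) iff (q6 or q6)) and not q2), q1  //  not (((q3 and q3) iff (q6 or q6)) and not q2), not q1.
      branch 2.1 (add (((q3 and q3) iff (q6 or q6)) and not q2), q1):
        (((q3 and q3) iff (q6 or q6)) and not q2): α-rule — add ((q3 and q3) iff (q6 or q6)), not q2.
        ((q3 and q3) iff (q6 or q6)): β-rule — branch into (q3 and q3), (q6 or q6)  //  not (q3 and q3), not (q6 or q6).
          branch 2.1.1 (add (q3 and q3), (q6 or q6)):
            (q3 and q3): α-rule — add q3, q3.
            (q6 or q6): β-rule — branch into q6  //  q6.
              branch 2.1.1.1 (add q6):
                ○ open, literals {q1=1, q2=0, q3=1, q6=1}.
              branch 2.1.1.2 (add q6):
                ○ open, literals {q1=1, q2=0, q3=1, q6=1}.
          branch 2.1.2 (add not (q3 and q3), not (q6 or q6)):
            not (q6 or q6): α-rule — add not q6, not q6.
            not (q3 and q3): β-rule — branch into not q3  //  not q3.
              branch 2.1.2.1 (add not q3):
                ○ open, literals {q1=1, q2=0, q3=0, q6=0}.
              branch 2.1.2.2 (add not q3):
                ○ open, literals {q1=1, q2=0, q3=0, q6=0}.
      branch 2.2 (add not (((q3 and q3) iff (q6 or q6)) and not q2), not q1):
        not (((q3 and q3) iff (q6 or q6)) and not q2): β-rule — branch into not ((q3 and q3) iff (q6 or q6))  //  not not q2.
          branch 2.2.1 (add not ((q3 and q3) iff (q6 or q6))):
            not ((q3 and q3) iff (q6 or q6)): β-rule — branch into (q3 and q3), not (q6 or q6)  //  not (q3 and q3), (q6 or q6).
              branch 2.2.1.1 (add (q3 and q3), not (q6 or q6)):
                (q3 and q3): α-rule — add q3, q3.
                not (q6 or q6): α-rule — add not q6, not q6.
                ○ open, literals {q1=0, q3=1, q6=0}.
              branch 2.2.1.2 (add not (q3 and q3), (q6 or q6)):
                not (q3 and q3): β-rule — branch into not q3  //  not q3.
                  branch 2.2.1.2.1 (add not q3):
                    (q6 or q6): β-rule — branch into q6  //  q6.
                      branch 2.2.1.2.1.1 (add q6):
                        ○ open, literals {q1=0, q3=0, q6=1}.
                      branch 2.2.1.2.1.2 (add q6):
                        ○ open, literals {q1=0, q3=0, q6=1}.
                  branch 2.2.1.2.2 (add not q3):
                    (q6 or q6): β-rule — branch into q6  //  q6.
                      branch 2.2.1.2.2.1 (add q6):
                        ○ open, literals {q1=0, q3=0, q6=1}.
                      branch 2.2.1.2.2.2 (add q6):
                        ○ open, literals {q1=0, q3=0, q6=1}.
          branch 2.2.2 (add not not q2):
            ○ open, literals {q1=0, q2=1}.
0 branches closed, 13 open.
Each open branch fixes some atoms; the unmentioned ones are free. Counting distinct full assignments: branch {q4=1, q6=0} (q1, q2, q3, q5) contributes 16 new; branch {q2=0} (q1, q3, q4, q5, q6) contributes 24 new; branch {q3=1} (q1, q2, q4, q5, q6) contributes 12 new; branch {q1=1, q2=0, q3=1, q6=1} (q4, q5) contributes 0 new; branch {q1=1, q2=0, q3=1, q6=1} (q4, q5) contributes 0 new; branch {q1=1, q2=0, q3=0, q6=0} (q4, q5) contributes 0 new; branch {q1=1, q2=0, q3=0, q6=0} (q4, q5) contributes 0 new; branch {q1=0, q3=1, q6=0} (q2, q4, q5) contributes 0 new; branch {q1=0, q3=0, q6=1} (q2, q4, q5) contributes 4 new; branch {q1=0, q3=0, q6=1} (q2, q4, q5) contributes 0 new; branch {q1=0, q3=0, q6=1} (q2, q4, q5) contributes 0 new; branch {q1=0, q3=0, q6=1} (q2, q4, q5) contributes 0 new; branch {q1=0, q2=1} (q3, q4, q5, q6) contributes 2 new. Total: 58.

58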